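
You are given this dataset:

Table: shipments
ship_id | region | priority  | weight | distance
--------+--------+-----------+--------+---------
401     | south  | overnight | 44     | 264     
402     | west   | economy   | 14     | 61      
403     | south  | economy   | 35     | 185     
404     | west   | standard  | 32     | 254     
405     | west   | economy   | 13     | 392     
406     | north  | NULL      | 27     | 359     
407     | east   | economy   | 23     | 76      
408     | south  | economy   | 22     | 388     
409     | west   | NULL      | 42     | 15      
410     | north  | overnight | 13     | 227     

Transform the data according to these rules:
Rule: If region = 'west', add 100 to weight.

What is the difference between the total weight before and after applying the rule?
400

Step 1: Original sum of weight = 265
Step 2: 4 records have region = 'west'
Step 3: Each affected record changes by 100
Step 4: Total change = 4 × 100 = 400
Step 5: New sum = 265 + 400 = 665
Step 6: Difference = |665 - 265| = 400
        (Sum increased by 400)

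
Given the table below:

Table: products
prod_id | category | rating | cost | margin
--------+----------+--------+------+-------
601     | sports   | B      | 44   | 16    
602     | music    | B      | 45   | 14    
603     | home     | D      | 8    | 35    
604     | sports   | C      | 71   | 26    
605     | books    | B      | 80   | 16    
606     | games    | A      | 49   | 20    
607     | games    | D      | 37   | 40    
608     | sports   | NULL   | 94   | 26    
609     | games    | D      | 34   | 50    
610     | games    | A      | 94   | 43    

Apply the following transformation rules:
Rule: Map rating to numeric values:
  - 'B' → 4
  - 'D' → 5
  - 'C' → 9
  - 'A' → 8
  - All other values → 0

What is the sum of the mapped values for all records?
52

Step 1: Apply mapping to each record
Step 2: Count by status:
  'B': 3 records × 4 = 12
  'D': 3 records × 5 = 15
  'C': 1 records × 9 = 9
  'A': 2 records × 8 = 16
Step 3: Sum all mapped values = 52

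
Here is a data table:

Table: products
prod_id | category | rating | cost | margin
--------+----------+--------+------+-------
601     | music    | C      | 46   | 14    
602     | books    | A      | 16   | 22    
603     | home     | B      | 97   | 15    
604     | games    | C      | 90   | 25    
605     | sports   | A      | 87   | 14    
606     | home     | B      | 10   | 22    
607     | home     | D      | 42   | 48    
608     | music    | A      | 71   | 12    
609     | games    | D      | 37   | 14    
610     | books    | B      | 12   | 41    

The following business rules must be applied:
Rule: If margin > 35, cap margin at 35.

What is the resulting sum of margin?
208

Step 1: 2 records have margin > 35
Step 2: These records originally summed to 89
Step 3: After capping: 2 × 35 = 70
Step 4: Unaffected records sum: 138
Step 5: Final sum = 70 + 138 = 208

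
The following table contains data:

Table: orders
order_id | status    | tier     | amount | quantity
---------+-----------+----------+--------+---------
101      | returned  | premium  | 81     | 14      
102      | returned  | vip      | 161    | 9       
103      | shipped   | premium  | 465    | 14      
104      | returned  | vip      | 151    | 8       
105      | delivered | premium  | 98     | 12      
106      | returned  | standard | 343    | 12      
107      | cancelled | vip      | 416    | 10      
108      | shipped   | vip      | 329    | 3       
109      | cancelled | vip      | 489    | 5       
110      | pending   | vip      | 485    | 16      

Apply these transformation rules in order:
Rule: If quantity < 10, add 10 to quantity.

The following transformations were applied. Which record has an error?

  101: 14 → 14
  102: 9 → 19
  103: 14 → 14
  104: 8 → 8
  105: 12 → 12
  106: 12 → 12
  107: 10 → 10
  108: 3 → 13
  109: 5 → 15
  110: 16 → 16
Record 104 has an error. The correct transformed value should be 18, not 8.

Step 1: Check each record against the rule
Step 2: Record 104 has quantity = 8
Step 3: Since 8 < 10, the bonus should have been applied
Step 4: Correct value = 18, but claimed value = 8
Conclusion: Record 104 has the error.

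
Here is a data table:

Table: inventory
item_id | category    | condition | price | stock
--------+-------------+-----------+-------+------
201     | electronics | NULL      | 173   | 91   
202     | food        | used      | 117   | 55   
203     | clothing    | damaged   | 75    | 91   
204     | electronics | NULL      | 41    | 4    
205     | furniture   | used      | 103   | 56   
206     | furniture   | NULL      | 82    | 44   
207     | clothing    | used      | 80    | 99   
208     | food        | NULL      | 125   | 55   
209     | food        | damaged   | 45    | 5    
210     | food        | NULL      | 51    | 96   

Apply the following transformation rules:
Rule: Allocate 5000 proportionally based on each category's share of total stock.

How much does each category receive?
clothing: 1593.96, electronics: 796.98, food: 1770.13, furniture: 838.93

Step 1: Calculate total stock = 596
Step 2: Calculate each category's proportion:
  clothing: 190/596 = 31.88% → 1593.96
  electronics: 95/596 = 15.94% → 796.98
  food: 211/596 = 35.40% → 1770.13
  furniture: 100/596 = 16.78% → 838.93
Step 3: Verify: sum of allocations ≈ 5000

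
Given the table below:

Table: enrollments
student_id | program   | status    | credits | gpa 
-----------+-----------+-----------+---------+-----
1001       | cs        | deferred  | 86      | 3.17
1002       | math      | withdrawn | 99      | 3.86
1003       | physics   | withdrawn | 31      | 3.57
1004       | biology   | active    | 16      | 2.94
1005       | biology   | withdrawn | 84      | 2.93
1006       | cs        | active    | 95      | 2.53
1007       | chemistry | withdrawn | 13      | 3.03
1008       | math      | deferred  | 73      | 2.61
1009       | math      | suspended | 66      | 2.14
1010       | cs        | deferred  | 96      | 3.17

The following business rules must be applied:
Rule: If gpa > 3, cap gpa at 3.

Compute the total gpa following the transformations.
28.15

Step 1: 5 records have gpa > 3
Step 2: These records originally summed to 16.8
Step 3: After capping: 5 × 3 = 15
Step 4: Unaffected records sum: 13.15
Step 5: Final sum = 15 + 13.15 = 28.15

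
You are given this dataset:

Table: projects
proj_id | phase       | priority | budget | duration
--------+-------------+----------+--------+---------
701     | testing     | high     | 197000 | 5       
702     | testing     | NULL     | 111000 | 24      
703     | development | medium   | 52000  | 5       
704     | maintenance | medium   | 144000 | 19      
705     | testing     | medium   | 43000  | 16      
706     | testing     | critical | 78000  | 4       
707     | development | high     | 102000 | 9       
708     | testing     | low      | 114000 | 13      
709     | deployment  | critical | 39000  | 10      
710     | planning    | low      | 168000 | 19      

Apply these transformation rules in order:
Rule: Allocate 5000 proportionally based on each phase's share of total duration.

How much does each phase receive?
deployment: 403.23, development: 564.52, maintenance: 766.13, planning: 766.13, testing: 2500.0

Step 1: Calculate total duration = 124
Step 2: Calculate each phase's proportion:
  deployment: 10/124 = 8.06% → 403.23
  development: 14/124 = 11.29% → 564.52
  maintenance: 19/124 = 15.32% → 766.13
  planning: 19/124 = 15.32% → 766.13
  testing: 62/124 = 50.00% → 2500.0
Step 3: Verify: sum of allocations ≈ 5000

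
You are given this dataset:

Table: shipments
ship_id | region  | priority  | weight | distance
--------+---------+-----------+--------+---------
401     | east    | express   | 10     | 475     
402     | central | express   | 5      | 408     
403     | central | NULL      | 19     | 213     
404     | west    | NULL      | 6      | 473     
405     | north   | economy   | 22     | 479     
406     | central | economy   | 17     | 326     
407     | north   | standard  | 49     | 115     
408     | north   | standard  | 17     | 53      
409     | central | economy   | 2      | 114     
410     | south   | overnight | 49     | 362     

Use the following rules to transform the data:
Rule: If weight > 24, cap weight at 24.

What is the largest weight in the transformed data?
24

Step 1: Original maximum weight = 49
Step 2: Apply cap at 24
Step 3: 2 records had weight > 24 and were capped
Step 4: Maximum after transformation = 24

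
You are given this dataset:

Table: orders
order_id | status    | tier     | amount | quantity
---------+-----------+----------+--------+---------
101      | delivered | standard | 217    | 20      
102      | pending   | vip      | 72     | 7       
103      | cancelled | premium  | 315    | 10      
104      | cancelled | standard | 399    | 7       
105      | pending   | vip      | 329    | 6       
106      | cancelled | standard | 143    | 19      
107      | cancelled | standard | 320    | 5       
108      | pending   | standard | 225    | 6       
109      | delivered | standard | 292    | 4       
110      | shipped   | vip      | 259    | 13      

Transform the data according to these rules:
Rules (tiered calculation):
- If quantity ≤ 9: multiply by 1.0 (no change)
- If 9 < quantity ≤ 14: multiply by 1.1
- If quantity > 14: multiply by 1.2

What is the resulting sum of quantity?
107.1

Step 1: Tier 1 (quantity ≤ 9): 6 records, sum = 35 × 1.0 = 35.0
Step 2: Tier 2 (9 < quantity ≤ 14): 2 records, sum = 23 × 1.1 = 25.3
Step 3: Tier 3 (quantity > 14): 2 records, sum = 39 × 1.2 = 46.8
Step 4: Final sum = 35.0 + 25.3 + 46.8 = 107.1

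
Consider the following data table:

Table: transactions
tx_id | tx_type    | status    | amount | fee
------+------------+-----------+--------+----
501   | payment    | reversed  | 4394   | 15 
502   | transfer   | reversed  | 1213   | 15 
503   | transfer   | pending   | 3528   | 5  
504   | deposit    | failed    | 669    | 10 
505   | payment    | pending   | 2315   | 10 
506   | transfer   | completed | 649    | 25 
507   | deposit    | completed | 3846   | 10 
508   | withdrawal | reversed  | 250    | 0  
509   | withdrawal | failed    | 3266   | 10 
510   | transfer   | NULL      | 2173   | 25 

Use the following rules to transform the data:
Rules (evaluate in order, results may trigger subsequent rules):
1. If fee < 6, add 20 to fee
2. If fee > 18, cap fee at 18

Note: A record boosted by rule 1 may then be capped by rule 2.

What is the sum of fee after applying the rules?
142

Step 1: Apply rule 1 to records with fee < 6
  - 2 records get bonus of 20
  - Of these, 2 records then exceed 18 and get capped
Step 2: Apply rule 2 to records with fee > 18
  - 2 records (original) are capped
Step 3: Calculate final sum = 142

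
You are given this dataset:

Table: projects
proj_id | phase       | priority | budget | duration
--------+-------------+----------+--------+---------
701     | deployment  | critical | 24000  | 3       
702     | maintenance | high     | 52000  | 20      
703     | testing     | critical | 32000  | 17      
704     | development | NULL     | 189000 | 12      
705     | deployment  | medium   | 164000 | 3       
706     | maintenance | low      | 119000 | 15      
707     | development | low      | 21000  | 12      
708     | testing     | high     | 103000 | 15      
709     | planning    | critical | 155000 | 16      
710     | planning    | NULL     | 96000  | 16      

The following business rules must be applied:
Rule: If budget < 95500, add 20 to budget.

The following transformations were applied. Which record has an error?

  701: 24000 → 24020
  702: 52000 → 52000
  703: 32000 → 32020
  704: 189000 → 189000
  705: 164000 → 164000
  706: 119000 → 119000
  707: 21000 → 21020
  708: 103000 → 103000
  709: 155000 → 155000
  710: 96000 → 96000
Record 702 has an error. The correct transformed value should be 52020, not 52000.

Step 1: Check each record against the rule
Step 2: Record 702 has budget = 52000
Step 3: Since 52000 < 95500, the bonus should have been applied
Step 4: Correct value = 52020, but claimed value = 52000
Conclusion: Record 702 has the error.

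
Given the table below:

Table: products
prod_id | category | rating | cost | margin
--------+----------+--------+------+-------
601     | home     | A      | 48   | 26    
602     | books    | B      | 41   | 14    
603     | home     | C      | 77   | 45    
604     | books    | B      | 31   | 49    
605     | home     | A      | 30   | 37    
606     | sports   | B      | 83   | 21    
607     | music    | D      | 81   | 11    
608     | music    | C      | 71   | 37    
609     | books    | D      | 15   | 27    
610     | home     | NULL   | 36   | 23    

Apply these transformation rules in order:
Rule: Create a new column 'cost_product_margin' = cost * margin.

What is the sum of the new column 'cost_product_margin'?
14410

Step 1: For each record, compute cost * margin
Example calculations:
  48 * 26 = 1248
  41 * 14 = 574
  77 * 45 = 3465
  ...
Step 2: Sum all derived values
Step 3: Total = 14410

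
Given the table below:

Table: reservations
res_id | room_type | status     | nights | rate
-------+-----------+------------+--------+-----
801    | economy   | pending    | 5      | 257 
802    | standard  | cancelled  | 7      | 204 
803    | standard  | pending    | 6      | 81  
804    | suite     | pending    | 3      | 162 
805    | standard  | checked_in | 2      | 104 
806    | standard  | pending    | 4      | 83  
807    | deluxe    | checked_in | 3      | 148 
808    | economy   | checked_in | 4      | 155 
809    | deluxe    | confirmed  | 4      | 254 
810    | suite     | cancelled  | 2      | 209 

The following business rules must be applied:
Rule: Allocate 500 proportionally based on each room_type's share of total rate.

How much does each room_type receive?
deluxe: 121.3, economy: 124.32, standard: 142.43, suite: 111.95

Step 1: Calculate total rate = 1657
Step 2: Calculate each room_type's proportion:
  deluxe: 402/1657 = 24.26% → 121.3
  economy: 412/1657 = 24.86% → 124.32
  standard: 472/1657 = 28.49% → 142.43
  suite: 371/1657 = 22.39% → 111.95
Step 3: Verify: sum of allocations ≈ 500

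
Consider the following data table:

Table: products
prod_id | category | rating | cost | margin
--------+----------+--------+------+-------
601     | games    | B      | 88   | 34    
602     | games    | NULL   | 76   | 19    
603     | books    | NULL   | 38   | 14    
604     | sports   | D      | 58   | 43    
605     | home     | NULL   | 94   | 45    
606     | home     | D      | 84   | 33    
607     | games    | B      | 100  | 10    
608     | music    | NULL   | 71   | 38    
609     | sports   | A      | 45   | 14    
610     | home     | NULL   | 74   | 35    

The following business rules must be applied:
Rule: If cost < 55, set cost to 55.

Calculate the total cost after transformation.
755

Step 1: 2 records have cost < 55
Step 2: These records originally summed to 83
Step 3: After setting to minimum: 2 × 55 = 110
Step 4: Unaffected records sum: 645
Step 5: Final sum = 110 + 645 = 755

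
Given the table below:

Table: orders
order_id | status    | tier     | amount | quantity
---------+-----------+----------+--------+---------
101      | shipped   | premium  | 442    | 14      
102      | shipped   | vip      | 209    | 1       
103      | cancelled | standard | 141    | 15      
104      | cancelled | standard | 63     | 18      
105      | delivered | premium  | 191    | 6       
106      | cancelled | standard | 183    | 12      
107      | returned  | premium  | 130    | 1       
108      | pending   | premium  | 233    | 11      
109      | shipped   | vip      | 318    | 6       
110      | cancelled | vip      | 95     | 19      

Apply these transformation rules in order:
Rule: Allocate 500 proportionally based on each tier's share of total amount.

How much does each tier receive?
premium: 248.38, standard: 96.51, vip: 155.11

Step 1: Calculate total amount = 2005
Step 2: Calculate each tier's proportion:
  premium: 996/2005 = 49.68% → 248.38
  standard: 387/2005 = 19.30% → 96.51
  vip: 622/2005 = 31.02% → 155.11
Step 3: Verify: sum of allocations ≈ 500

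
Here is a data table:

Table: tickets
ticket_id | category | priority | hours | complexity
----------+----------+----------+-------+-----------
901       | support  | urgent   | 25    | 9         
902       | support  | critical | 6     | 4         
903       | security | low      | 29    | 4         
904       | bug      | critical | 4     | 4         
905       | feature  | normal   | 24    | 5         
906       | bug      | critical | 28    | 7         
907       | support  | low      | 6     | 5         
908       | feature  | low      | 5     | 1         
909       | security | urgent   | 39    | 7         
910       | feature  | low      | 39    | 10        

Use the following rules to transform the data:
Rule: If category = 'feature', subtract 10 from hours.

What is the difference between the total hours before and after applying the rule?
30

Step 1: Original sum of hours = 205
Step 2: 3 records have category = 'feature'
Step 3: Each affected record changes by -10
Step 4: Total change = 3 × -10 = -30
Step 5: New sum = 205 + -30 = 175
Step 6: Difference = |175 - 205| = 30
        (Sum decreased by 30)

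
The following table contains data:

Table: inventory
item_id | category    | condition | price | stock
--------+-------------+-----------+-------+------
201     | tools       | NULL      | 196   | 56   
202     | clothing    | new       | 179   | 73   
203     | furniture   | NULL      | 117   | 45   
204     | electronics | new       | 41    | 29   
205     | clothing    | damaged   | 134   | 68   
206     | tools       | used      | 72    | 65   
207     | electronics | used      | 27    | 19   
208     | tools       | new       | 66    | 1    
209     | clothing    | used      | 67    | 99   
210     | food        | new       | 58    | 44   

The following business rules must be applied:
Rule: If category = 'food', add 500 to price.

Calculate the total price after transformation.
1457

Step 1: Count records where category = 'food': 1
Step 2: Total bonus added: 1 × 500 = 500
Step 3: Original sum of price: 957
Step 4: Final sum = 957 + 500 = 1457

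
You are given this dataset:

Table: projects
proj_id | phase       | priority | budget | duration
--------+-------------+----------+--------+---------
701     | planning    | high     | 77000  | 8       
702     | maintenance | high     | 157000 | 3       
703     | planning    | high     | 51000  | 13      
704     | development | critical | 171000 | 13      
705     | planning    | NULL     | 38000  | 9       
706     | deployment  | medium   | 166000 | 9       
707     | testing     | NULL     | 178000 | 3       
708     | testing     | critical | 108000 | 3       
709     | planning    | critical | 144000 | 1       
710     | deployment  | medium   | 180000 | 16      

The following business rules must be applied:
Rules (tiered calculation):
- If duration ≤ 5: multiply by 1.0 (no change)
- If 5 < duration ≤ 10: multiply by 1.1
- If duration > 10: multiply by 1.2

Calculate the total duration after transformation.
89.0

Step 1: Tier 1 (duration ≤ 5): 4 records, sum = 10 × 1.0 = 10.0
Step 2: Tier 2 (5 < duration ≤ 10): 3 records, sum = 26 × 1.1 = 28.6
Step 3: Tier 3 (duration > 10): 3 records, sum = 42 × 1.2 = 50.4
Step 4: Final sum = 10.0 + 28.6 + 50.4 = 89.0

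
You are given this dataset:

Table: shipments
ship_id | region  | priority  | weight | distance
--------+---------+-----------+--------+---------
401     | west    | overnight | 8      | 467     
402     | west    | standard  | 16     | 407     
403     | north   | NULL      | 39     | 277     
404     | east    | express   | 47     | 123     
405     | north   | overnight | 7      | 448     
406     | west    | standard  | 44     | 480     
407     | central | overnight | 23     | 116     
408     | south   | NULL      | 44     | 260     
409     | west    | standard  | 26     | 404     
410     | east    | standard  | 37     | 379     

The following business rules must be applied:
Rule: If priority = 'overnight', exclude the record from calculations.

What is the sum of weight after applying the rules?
253

Step 1: Identify records where priority = 'overnight'
Step 2: The excluded records sum to 38
Step 3: Original total weight = 291
Step 4: Remaining total = 291 - 38 = 253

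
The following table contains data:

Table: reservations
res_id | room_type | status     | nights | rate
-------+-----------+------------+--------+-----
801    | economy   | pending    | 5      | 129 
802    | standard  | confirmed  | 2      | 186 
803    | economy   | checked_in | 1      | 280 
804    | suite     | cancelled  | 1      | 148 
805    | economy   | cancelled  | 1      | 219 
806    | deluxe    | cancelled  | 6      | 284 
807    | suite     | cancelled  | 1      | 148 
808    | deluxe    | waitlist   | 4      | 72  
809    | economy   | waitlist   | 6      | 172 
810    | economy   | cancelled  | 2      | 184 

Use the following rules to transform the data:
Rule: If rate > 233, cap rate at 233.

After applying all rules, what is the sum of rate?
1724

Step 1: 2 records have rate > 233
Step 2: These records originally summed to 564
Step 3: After capping: 2 × 233 = 466
Step 4: Unaffected records sum: 1258
Step 5: Final sum = 466 + 1258 = 1724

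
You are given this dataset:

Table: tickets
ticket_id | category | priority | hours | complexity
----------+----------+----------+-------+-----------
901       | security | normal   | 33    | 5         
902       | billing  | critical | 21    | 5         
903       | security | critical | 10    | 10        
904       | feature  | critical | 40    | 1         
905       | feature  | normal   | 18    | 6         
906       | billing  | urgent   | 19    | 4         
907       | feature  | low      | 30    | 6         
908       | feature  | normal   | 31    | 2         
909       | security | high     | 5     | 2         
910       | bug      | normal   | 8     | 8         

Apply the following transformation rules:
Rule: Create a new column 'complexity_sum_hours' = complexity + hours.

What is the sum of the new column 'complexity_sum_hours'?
264

Step 1: For each record, compute complexity + hours
Example calculations:
  5 + 33 = 38
  5 + 21 = 26
  10 + 10 = 20
  ...
Step 2: Sum all derived values
Step 3: Total = 264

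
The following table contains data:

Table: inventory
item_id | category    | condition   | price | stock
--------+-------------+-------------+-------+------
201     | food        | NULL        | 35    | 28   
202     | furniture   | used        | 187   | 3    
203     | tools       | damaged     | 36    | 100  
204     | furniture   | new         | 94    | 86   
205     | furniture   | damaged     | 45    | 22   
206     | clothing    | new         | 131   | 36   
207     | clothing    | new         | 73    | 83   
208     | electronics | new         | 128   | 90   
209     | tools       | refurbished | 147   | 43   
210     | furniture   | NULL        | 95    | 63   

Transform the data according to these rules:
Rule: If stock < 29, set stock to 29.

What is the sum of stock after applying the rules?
588

Step 1: 3 records have stock < 29
Step 2: These records originally summed to 53
Step 3: After setting to minimum: 3 × 29 = 87
Step 4: Unaffected records sum: 501
Step 5: Final sum = 87 + 501 = 588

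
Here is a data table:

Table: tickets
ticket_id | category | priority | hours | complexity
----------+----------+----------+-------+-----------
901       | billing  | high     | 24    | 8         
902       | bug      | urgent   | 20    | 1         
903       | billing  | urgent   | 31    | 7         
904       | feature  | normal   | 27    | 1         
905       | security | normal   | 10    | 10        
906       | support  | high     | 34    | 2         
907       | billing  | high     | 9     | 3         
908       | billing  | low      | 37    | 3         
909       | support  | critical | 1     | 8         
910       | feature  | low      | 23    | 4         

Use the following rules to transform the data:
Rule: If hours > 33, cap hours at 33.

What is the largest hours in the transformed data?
33

Step 1: Original maximum hours = 37
Step 2: Apply cap at 33
Step 3: 2 records had hours > 33 and were capped
Step 4: Maximum after transformation = 33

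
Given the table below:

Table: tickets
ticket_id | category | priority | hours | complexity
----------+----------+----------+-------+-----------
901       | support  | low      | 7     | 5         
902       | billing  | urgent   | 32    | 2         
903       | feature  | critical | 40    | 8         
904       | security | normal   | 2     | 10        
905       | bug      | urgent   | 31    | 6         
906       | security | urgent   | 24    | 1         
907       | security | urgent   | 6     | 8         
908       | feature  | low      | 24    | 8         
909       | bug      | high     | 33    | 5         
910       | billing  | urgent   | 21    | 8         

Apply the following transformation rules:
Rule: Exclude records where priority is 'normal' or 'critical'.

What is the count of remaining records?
8

Step 1: Count records to exclude
  - 1 (normal) + 1 (critical) = 2 records
Step 2: Total records: 10
Step 3: Remaining = 10 - 2 = 8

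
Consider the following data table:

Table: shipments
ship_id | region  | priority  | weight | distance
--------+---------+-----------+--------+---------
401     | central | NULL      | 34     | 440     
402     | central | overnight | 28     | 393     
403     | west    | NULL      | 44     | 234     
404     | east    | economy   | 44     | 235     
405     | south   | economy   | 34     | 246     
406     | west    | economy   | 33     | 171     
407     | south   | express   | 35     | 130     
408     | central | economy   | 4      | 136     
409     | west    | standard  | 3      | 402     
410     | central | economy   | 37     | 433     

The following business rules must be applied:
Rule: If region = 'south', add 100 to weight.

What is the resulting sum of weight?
496

Step 1: Count records where region = 'south': 2
Step 2: Total bonus added: 2 × 100 = 200
Step 3: Original sum of weight: 296
Step 4: Final sum = 296 + 200 = 496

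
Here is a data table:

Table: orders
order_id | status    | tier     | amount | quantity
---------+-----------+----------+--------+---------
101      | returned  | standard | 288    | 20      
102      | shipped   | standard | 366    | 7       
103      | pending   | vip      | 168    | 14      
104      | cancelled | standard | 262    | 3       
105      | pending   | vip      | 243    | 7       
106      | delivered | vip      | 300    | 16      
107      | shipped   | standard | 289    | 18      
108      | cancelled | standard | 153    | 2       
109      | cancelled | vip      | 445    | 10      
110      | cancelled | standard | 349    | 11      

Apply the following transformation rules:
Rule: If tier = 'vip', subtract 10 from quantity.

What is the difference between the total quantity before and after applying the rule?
40

Step 1: Original sum of quantity = 108
Step 2: 4 records have tier = 'vip'
Step 3: Each affected record changes by -10
Step 4: Total change = 4 × -10 = -40
Step 5: New sum = 108 + -40 = 68
Step 6: Difference = |68 - 108| = 40
        (Sum decreased by 40)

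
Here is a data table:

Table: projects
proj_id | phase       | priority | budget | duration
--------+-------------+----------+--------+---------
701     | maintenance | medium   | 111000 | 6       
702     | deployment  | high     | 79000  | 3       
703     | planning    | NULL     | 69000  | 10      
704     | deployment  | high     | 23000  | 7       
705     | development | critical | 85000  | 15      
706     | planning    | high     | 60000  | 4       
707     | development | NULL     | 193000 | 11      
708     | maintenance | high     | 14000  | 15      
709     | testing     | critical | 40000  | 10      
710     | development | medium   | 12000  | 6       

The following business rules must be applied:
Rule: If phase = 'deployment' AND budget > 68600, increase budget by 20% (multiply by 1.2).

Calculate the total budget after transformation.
701800.0

Step 1: Find records where phase = 'deployment' AND budget > 68600
Step 2: 1 records match, summing to 79000
Step 3: After multiplier: 79000 × 1.2 = 94800.0
Step 4: Unaffected records sum: 607000
Step 5: Final sum = 94800.0 + 607000 = 701800.0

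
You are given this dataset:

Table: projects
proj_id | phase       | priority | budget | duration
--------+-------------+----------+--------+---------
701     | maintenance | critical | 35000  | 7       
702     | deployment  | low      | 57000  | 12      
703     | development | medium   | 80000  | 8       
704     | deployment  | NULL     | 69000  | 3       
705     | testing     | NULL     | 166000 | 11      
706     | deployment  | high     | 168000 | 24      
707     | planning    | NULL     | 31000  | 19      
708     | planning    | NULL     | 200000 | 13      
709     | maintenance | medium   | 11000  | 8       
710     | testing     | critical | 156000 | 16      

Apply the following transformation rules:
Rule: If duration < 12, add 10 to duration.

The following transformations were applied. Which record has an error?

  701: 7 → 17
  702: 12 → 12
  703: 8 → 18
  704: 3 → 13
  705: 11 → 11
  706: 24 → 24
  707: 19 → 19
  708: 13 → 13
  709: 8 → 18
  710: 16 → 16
Record 705 has an error. The correct transformed value should be 21, not 11.

Step 1: Check each record against the rule
Step 2: Record 705 has duration = 11
Step 3: Since 11 < 12, the bonus should have been applied
Step 4: Correct value = 21, but claimed value = 11
Conclusion: Record 705 has the error.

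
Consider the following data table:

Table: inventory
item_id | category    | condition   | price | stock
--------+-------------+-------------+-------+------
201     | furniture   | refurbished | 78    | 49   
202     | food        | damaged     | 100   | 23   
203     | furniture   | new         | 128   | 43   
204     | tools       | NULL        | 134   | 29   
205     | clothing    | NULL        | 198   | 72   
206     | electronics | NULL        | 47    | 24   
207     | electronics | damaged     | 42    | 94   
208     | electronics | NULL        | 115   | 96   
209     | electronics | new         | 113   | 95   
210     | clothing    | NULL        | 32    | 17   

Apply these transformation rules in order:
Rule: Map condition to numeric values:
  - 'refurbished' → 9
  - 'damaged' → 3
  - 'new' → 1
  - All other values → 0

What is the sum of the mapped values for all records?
17

Step 1: Apply mapping to each record
Step 2: Count by status:
  'refurbished': 1 records × 9 = 9
  'damaged': 2 records × 3 = 6
  'new': 2 records × 1 = 2
Step 3: Sum all mapped values = 17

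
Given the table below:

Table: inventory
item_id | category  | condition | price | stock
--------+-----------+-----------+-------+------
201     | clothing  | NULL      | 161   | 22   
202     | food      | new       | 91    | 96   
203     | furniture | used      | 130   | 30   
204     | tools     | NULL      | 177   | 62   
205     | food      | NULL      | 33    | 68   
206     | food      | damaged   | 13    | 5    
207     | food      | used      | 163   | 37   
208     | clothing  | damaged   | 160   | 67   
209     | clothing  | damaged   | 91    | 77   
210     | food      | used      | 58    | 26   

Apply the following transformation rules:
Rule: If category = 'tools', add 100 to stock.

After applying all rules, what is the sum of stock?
590

Step 1: Count records where category = 'tools': 1
Step 2: Total bonus added: 1 × 100 = 100
Step 3: Original sum of stock: 490
Step 4: Final sum = 490 + 100 = 590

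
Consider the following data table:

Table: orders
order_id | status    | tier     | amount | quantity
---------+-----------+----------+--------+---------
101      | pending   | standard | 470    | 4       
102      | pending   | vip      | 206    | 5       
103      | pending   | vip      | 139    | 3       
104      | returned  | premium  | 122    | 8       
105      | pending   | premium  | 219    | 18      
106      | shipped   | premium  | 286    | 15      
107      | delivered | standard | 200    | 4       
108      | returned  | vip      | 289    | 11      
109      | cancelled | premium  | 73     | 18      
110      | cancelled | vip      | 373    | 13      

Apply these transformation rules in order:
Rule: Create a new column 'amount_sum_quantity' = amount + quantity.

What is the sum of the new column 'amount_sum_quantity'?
2476

Step 1: For each record, compute amount + quantity
Example calculations:
  470 + 4 = 474
  206 + 5 = 211
  139 + 3 = 142
  ...
Step 2: Sum all derived values
Step 3: Total = 2476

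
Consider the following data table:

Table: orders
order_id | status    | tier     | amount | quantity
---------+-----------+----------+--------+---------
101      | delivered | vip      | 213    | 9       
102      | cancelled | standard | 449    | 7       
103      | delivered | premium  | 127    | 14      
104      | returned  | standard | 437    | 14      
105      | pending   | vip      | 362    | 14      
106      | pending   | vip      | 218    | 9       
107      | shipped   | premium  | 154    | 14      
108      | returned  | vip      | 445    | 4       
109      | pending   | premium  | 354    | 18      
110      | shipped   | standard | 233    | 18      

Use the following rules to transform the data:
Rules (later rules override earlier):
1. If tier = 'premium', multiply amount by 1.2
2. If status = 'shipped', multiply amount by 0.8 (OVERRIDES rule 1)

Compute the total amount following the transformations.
3010.8

Step 1: Rule 2 takes priority for records with status = 'shipped'
  - 2 records: 387 × 0.8 = 309.6
Step 2: Rule 1 applies to remaining records with tier = 'premium'
  - 2 records: 481 × 1.2 = 577.2
Step 3: Other records unchanged: 2124
Step 4: Final sum = 309.6 + 577.2 + 2124 = 3010.8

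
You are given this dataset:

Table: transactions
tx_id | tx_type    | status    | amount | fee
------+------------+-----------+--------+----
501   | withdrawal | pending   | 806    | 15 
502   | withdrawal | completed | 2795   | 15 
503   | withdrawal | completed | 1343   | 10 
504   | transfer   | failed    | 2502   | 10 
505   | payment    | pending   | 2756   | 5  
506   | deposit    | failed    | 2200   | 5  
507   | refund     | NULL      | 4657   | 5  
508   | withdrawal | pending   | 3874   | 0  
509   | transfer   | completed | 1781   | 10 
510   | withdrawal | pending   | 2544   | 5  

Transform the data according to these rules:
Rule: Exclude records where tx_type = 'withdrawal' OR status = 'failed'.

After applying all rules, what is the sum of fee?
20

Step 1: Find records where tx_type = 'withdrawal' OR status = 'failed'
Step 2: 7 records match, summing to 60
Step 3: Original sum: 80
Step 4: Remaining sum = 80 - 60 = 20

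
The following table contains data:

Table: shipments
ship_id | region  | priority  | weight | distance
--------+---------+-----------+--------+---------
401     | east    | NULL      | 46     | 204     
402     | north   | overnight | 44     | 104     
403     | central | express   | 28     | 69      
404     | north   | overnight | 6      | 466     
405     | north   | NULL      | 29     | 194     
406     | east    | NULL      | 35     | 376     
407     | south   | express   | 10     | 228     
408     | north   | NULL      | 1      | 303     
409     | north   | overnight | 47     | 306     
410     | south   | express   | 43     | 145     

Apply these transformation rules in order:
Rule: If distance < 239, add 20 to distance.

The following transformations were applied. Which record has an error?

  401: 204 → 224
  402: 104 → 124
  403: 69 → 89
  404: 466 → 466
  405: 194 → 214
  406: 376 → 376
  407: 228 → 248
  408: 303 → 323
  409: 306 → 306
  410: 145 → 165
Record 408 has an error. The correct transformed value should be 303, not 323.

Step 1: Check each record against the rule
Step 2: Record 408 has distance = 303
Step 3: Since 303 >= 239, the bonus should not have been applied
Step 4: Correct value = 303, but claimed value = 323
Conclusion: Record 408 has the error.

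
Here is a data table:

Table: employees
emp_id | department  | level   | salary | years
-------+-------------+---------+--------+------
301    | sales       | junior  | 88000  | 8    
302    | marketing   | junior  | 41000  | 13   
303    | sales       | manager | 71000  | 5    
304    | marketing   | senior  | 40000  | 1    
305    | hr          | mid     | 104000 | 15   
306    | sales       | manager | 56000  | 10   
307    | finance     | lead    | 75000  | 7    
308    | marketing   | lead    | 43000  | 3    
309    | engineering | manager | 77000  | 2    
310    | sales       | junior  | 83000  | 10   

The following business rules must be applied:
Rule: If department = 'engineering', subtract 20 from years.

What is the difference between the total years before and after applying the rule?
20

Step 1: Original sum of years = 74
Step 2: 1 records have department = 'engineering'
Step 3: Each affected record changes by -20
Step 4: Total change = 1 × -20 = -20
Step 5: New sum = 74 + -20 = 54
Step 6: Difference = |54 - 74| = 20
        (Sum decreased by 20)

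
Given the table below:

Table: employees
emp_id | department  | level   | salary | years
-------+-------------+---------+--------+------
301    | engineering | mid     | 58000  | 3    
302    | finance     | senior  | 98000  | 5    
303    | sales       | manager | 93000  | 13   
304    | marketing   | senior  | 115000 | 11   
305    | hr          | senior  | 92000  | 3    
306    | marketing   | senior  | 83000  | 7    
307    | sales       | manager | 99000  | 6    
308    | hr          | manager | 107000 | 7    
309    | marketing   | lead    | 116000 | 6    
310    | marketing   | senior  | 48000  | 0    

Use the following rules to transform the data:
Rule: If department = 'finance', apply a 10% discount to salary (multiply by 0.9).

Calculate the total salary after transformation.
899200.0

Step 1: Records with department = 'finance' have total salary = 98000
Step 2: Apply multiplier: 98000 × 0.9 = 88200.0
Step 3: Other records total: 811000
Step 4: Final sum = 88200.0 + 811000 = 899200.0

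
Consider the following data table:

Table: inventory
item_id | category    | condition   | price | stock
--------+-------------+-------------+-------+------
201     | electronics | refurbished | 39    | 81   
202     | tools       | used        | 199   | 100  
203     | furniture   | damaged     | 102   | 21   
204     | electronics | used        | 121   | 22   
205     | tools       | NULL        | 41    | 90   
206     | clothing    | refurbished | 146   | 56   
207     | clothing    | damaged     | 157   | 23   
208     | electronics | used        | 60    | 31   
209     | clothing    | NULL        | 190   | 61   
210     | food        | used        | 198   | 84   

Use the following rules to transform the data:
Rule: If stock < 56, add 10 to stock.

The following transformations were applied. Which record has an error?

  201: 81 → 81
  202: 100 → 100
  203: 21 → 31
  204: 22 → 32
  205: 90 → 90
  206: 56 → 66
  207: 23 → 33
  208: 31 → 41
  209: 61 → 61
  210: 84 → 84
Record 206 has an error. The correct transformed value should be 56, not 66.

Step 1: Check each record against the rule
Step 2: Record 206 has stock = 56
Step 3: Since 56 >= 56, the bonus should not have been applied
Step 4: Correct value = 56, but claimed value = 66
Conclusion: Record 206 has the error.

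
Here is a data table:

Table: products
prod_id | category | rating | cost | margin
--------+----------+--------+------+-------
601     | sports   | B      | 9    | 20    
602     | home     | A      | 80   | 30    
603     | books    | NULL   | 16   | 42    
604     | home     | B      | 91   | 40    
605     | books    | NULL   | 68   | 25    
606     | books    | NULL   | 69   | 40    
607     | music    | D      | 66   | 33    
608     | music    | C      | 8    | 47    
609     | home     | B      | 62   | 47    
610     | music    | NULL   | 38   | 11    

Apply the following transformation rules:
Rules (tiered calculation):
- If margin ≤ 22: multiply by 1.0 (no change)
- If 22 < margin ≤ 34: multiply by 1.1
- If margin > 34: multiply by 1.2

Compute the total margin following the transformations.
387.0

Step 1: Tier 1 (margin ≤ 22): 2 records, sum = 31 × 1.0 = 31.0
Step 2: Tier 2 (22 < margin ≤ 34): 3 records, sum = 88 × 1.1 = 96.8
Step 3: Tier 3 (margin > 34): 5 records, sum = 216 × 1.2 = 259.2
Step 4: Final sum = 31.0 + 96.8 + 259.2 = 387.0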